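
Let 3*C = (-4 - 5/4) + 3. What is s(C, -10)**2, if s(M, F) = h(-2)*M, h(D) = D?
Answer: 9/4 ≈ 2.2500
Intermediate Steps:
C = -3/4 (C = ((-4 - 5/4) + 3)/3 = (-21/4 + 3)/3 = (1/3)*(-9/4) = -3/4 ≈ -0.75000)
s(M, F) = -2*M
s(C, -10)**2 = (-2*(-3/4))**2 = (3/2)**2 = 9/4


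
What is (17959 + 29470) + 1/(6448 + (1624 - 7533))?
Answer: 25564232/539 ≈ 47429.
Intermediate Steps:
(17959 + 29470) + 1/(6448 + (1624 - 7533)) = 47429 + 1/(6448 - 5909) = 47429 + 1/539 = 25564232/539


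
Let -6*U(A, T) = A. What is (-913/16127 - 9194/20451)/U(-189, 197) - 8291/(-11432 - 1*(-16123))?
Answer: -173838621403423/97470707191641 ≈ -1.7835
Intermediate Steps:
U(A, T) = -A/6
(-913/16127 - 9194/20451)/U(-189, 197) - 8291/(-11432 - 1*(-16123)) = (-913/16127 - 9194/20451)/((-1/6*(-189))) - 8291/(-11432 - 1*(-16123)) = (-913*1/16127 - 9194*1/20451)/(63/2) - 8291/(-11432 + 16123) = (-913/16127 - 9194/20451)*(2/63) - 8291/4691 = -166943401/329813277*2/63 - 8291*1/4691 = -333886802/20778236451 - 8291/4691 = -173838621403423/97470707191641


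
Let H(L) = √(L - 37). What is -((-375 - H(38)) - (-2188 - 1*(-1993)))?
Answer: 181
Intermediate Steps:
H(L) = √(-37 + L)
-((-375 - H(38)) - (-2188 - 1*(-1993))) = -((-375 - √(-37 + 38)) - (-2188 - 1*(-1993))) = -((-375 - √1) - (-2188 + 1993)) = -((-375 - 1*1) - 1*(-195)) = -((-375 - 1) + 195) = -(-376 + 195) = -1*(-181) = 181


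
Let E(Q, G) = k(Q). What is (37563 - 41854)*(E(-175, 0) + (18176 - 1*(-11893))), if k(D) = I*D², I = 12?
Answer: -1705968579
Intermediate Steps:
k(D) = 12*D²
E(Q, G) = 12*Q²
(37563 - 41854)*(E(-175, 0) + (18176 - 1*(-11893))) = (37563 - 41854)*(12*(-175)² + (18176 - 1*(-11893))) = -4291*(12*30625 + (18176 + 11893)) = -4291*(367500 + 30069) = -4291*397569 = -1705968579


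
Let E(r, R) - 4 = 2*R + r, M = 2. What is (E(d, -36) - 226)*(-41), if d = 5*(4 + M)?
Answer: 10824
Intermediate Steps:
d = 30 (d = 5*(4 + 2) = 5*6 = 30)
E(r, R) = 4 + r + 2*R (E(r, R) = 4 + (2*R + r) = 4 + (r + 2*R) = 4 + r + 2*R)
(E(d, -36) - 226)*(-41) = ((4 + 30 + 2*(-36)) - 226)*(-41) = ((4 + 30 - 72) - 226)*(-41) = (-38 - 226)*(-41) = -264*(-41) = 10824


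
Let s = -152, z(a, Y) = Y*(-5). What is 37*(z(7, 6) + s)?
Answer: -6734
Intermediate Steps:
z(a, Y) = -5*Y
37*(z(7, 6) + s) = 37*(-5*6 - 152) = 37*(-30 - 152) = 37*(-182) = -6734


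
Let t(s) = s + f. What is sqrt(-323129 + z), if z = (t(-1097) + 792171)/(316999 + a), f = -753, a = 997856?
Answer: I*sqrt(62070943046346530)/438285 ≈ 568.44*I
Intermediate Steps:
t(s) = -753 + s (t(s) = s - 753 = -753 + s)
z = 790321/1314855 (z = ((-753 - 1097) + 792171)/(316999 + 997856) = (-1850 + 792171)/1314855 = 790321*(1/1314855) = 790321/1314855 ≈ 0.60107)
sqrt(-323129 + z) = sqrt(-323129 + 790321/1314855) = sqrt(-424866990974/1314855) = I*sqrt(62070943046346530)/438285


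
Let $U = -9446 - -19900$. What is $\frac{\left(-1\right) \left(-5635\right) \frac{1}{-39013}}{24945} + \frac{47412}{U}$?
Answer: $\frac{4614031735213}{1017361624539} \approx 4.5353$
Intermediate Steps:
$U = 10454$ ($U = -9446 + 19900 = 10454$)
$\frac{\left(-1\right) \left(-5635\right) \frac{1}{-39013}}{24945} + \frac{47412}{U} = \frac{\left(-1\right) \left(-5635\right) \frac{1}{-39013}}{24945} + \frac{47412}{10454} = 5635 \left(- \frac{1}{39013}\right) \frac{1}{24945} + 47412 \cdot \frac{1}{10454} = \left(- \frac{5635}{39013}\right) \frac{1}{24945} + \frac{23706}{5227} = - \frac{1127}{194635857} + \frac{23706}{5227} = \frac{4614031735213}{1017361624539}$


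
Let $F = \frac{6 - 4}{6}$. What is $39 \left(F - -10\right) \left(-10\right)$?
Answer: $-4030$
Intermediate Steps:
$F = \frac{1}{3}$ ($F = \left(6 - 4\right) \frac{1}{6} = 2 \cdot \frac{1}{6} = \frac{1}{3} \approx 0.33333$)
$39 \left(F - -10\right) \left(-10\right) = 39 \left(\frac{1}{3} - -10\right) \left(-10\right) = 39 \left(\frac{1}{3} + 10\right) \left(-10\right) = 39 \cdot \frac{31}{3} \left(-10\right) = 403 \left(-10\right) = -4030$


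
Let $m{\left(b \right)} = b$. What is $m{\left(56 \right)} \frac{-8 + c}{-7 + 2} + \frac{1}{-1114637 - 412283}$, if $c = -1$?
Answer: $\frac{30782707}{305384} \approx 100.8$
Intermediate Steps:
$m{\left(56 \right)} \frac{-8 + c}{-7 + 2} + \frac{1}{-1114637 - 412283} = 56 \frac{-8 - 1}{-7 + 2} + \frac{1}{-1114637 - 412283} = 56 \left(- \frac{9}{-5}\right) + \frac{1}{-1526920} = 56 \left(\left(-9\right) \left(- \frac{1}{5}\right)\right) - \frac{1}{1526920} = 56 \cdot \frac{9}{5} - \frac{1}{1526920} = \frac{504}{5} - \frac{1}{1526920} = \frac{30782707}{305384}$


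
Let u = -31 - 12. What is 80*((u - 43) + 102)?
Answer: 1280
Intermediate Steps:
u = -43
80*((u - 43) + 102) = 80*((-43 - 43) + 102) = 80*(-86 + 102) = 80*16 = 1280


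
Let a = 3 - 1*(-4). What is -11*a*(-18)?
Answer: 1386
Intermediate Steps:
a = 7 (a = 3 + 4 = 7)
-11*a*(-18) = -11*7*(-18) = -77*(-18) = 1386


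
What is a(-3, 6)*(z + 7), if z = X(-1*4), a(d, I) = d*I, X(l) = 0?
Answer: -126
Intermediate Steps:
a(d, I) = I*d
z = 0
a(-3, 6)*(z + 7) = (6*(-3))*(0 + 7) = -18*7 = -126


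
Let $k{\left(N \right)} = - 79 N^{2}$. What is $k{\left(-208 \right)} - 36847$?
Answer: $-3454703$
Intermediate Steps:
$k{\left(-208 \right)} - 36847 = - 79 \left(-208\right)^{2} - 36847 = \left(-79\right) 43264 - 36847 = -3417856 - 36847 = -3454703$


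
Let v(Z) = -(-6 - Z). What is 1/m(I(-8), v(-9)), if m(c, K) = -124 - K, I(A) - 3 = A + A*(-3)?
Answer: -1/121 ≈ -0.0082645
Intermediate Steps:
I(A) = 3 - 2*A (I(A) = 3 + (A + A*(-3)) = 3 + (A - 3*A) = 3 - 2*A)
v(Z) = 6 + Z
1/m(I(-8), v(-9)) = 1/(-124 - (6 - 9)) = 1/(-124 - 1*(-3)) = 1/(-124 + 3) = 1/(-121) = -1/121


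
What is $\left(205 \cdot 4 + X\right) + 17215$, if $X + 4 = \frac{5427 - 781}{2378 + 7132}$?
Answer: $\frac{85739728}{4755} \approx 18032.0$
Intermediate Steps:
$X = - \frac{16697}{4755}$ ($X = -4 + \frac{5427 - 781}{2378 + 7132} = -4 + \frac{4646}{9510} = -4 + 4646 \cdot \frac{1}{9510} = -4 + \frac{2323}{4755} = - \frac{16697}{4755} \approx -3.5115$)
$\left(205 \cdot 4 + X\right) + 17215 = \left(205 \cdot 4 - \frac{16697}{4755}\right) + 17215 = \left(820 - \frac{16697}{4755}\right) + 17215 = \frac{3882403}{4755} + 17215 = \frac{85739728}{4755}$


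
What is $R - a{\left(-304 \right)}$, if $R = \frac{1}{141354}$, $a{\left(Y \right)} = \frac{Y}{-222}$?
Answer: $- \frac{7161899}{5230098} \approx -1.3694$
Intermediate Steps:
$a{\left(Y \right)} = - \frac{Y}{222}$ ($a{\left(Y \right)} = Y \left(- \frac{1}{222}\right) = - \frac{Y}{222}$)
$R = \frac{1}{141354} \approx 7.0744 \cdot 10^{-6}$
$R - a{\left(-304 \right)} = \frac{1}{141354} - \left(- \frac{1}{222}\right) \left(-304\right) = \frac{1}{141354} - \frac{152}{111} = - \frac{7161899}{5230098}$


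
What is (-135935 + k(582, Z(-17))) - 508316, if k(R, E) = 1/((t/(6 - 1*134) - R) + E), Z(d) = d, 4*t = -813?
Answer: -197060275137/305875 ≈ -6.4425e+5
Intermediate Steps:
t = -813/4 (t = (1/4)*(-813) = -813/4 ≈ -203.25)
k(R, E) = 1/(813/512 + E - R) (k(R, E) = 1/((-813/(4*(6 - 1*134)) - R) + E) = 1/((-813/(4*(6 - 134)) - R) + E) = 1/((-813/4/(-128) - R) + E) = 1/((-813/4*(-1/128) - R) + E) = 1/((813/512 - R) + E) = 1/(813/512 + E - R))
(-135935 + k(582, Z(-17))) - 508316 = (-135935 + 512/(813 - 512*582 + 512*(-17))) - 508316 = (-135935 + 512/(813 - 297984 - 8704)) - 508316 = (-135935 + 512/(-305875)) - 508316 = (-135935 + 512*(-1/305875)) - 508316 = (-135935 - 512/305875) - 508316 = -41579118637/305875 - 508316 = -197060275137/305875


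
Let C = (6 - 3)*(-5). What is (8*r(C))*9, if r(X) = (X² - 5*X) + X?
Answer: 20520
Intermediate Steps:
C = -15 (C = 3*(-5) = -15)
r(X) = X² - 4*X
(8*r(C))*9 = (8*(-15*(-4 - 15)))*9 = (8*(-15*(-19)))*9 = (8*285)*9 = 2280*9 = 20520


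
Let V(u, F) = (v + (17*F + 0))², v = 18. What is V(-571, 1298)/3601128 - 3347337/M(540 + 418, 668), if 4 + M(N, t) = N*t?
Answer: 765424756787/5878841460 ≈ 130.20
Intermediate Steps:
M(N, t) = -4 + N*t
V(u, F) = (18 + 17*F)² (V(u, F) = (18 + (17*F + 0))² = (18 + 17*F)²)
V(-571, 1298)/3601128 - 3347337/M(540 + 418, 668) = (18 + 17*1298)²/3601128 - 3347337/(-4 + (540 + 418)*668) = (18 + 22066)²*(1/3601128) - 3347337/(-4 + 958*668) = 22084²*(1/3601128) - 3347337/(-4 + 639944) = 487703056*(1/3601128) - 3347337/639940 = 60962882/450141 - 3347337*1/639940 = 60962882/450141 - 68313/13060 = 765424756787/5878841460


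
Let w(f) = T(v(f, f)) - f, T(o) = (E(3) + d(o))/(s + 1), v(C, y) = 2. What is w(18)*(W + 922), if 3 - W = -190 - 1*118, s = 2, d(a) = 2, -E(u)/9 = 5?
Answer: -39867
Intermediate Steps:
E(u) = -45 (E(u) = -9*5 = -45)
W = 311 (W = 3 - (-190 - 1*118) = 3 - (-190 - 118) = 3 - 1*(-308) = 3 + 308 = 311)
T(o) = -43/3 (T(o) = (-45 + 2)/(2 + 1) = -43/3)
w(f) = -43/3 - f
w(18)*(W + 922) = (-43/3 - 1*18)*(311 + 922) = (-43/3 - 18)*1233 = -97/3*1233 = -39867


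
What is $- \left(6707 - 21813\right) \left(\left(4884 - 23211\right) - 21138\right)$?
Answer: $-596158290$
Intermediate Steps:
$- \left(6707 - 21813\right) \left(\left(4884 - 23211\right) - 21138\right) = - \left(-15106\right) \left(\left(4884 - 23211\right) - 21138\right) = - \left(-15106\right) \left(-18327 - 21138\right) = - \left(-15106\right) \left(-39465\right) = \left(-1\right) 596158290 = -596158290$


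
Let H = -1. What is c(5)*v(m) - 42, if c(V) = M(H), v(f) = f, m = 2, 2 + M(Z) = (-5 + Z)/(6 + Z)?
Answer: -242/5 ≈ -48.400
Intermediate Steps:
M(Z) = -2 + (-5 + Z)/(6 + Z)
c(V) = -16/5 (c(V) = (-17 - 1*(-1))/(6 - 1) = (-17 + 1)/5 = (⅕)*(-16) = -16/5)
c(5)*v(m) - 42 = -16/5*2 - 42 = -32/5 - 42 = -242/5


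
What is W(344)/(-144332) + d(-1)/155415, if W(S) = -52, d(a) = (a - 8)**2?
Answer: 1647706/1869279815 ≈ 0.00088147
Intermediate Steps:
d(a) = (-8 + a)**2
W(344)/(-144332) + d(-1)/155415 = -52/(-144332) + (-8 - 1)**2/155415 = -52*(-1/144332) + (-9)**2*(1/155415) = 13/36083 + 81*(1/155415) = 13/36083 + 27/51805 = 1647706/1869279815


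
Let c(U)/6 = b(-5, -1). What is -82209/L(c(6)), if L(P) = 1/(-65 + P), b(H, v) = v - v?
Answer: 5343585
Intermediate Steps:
b(H, v) = 0
c(U) = 0 (c(U) = 6*0 = 0)
-82209/L(c(6)) = -82209/(1/(-65 + 0)) = -82209/(1/(-65)) = -82209/(-1/65) = -82209*(-65) = 5343585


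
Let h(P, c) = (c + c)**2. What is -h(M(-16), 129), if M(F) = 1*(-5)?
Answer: -66564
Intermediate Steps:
M(F) = -5
h(P, c) = 4*c**2 (h(P, c) = (2*c)**2 = 4*c**2)
-h(M(-16), 129) = -4*129**2 = -4*16641 = -1*66564 = -66564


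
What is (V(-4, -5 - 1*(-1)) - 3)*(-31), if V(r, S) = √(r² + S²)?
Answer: 93 - 124*√2 ≈ -82.362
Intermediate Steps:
V(r, S) = √(S² + r²)
(V(-4, -5 - 1*(-1)) - 3)*(-31) = (√((-5 - 1*(-1))² + (-4)²) - 3)*(-31) = (√((-5 + 1)² + 16) - 3)*(-31) = (√((-4)² + 16) - 3)*(-31) = (√(16 + 16) - 3)*(-31) = (√32 - 3)*(-31) = (4*√2 - 3)*(-31) = (-3 + 4*√2)*(-31) = 93 - 124*√2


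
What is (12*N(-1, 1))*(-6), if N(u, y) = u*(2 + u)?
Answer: 72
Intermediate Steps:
(12*N(-1, 1))*(-6) = (12*(-(2 - 1)))*(-6) = (12*(-1*1))*(-6) = (12*(-1))*(-6) = -12*(-6) = 72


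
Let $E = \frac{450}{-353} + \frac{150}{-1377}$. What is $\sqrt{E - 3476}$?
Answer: $\frac{2 i \sqrt{2535857806539}}{54009} \approx 58.969 i$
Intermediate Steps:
$E = - \frac{224200}{162027}$ ($E = 450 \left(- \frac{1}{353}\right) + 150 \left(- \frac{1}{1377}\right) = - \frac{450}{353} - \frac{50}{459} = - \frac{224200}{162027} \approx -1.3837$)
$\sqrt{E - 3476} = \sqrt{- \frac{224200}{162027} - 3476} = \sqrt{- \frac{563430052}{162027}} = \frac{2 i \sqrt{2535857806539}}{54009}$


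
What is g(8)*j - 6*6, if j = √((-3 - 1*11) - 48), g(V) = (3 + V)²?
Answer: -36 + 121*I*√62 ≈ -36.0 + 952.75*I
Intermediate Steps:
j = I*√62 (j = √((-3 - 11) - 48) = √(-14 - 48) = √(-62) = I*√62 ≈ 7.874*I)
g(8)*j - 6*6 = (3 + 8)²*(I*√62) - 6*6 = 11²*(I*√62) - 36 = 121*(I*√62) - 36 = 121*I*√62 - 36 = -36 + 121*I*√62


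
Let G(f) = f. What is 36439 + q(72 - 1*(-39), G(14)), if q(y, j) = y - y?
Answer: 36439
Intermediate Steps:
q(y, j) = 0
36439 + q(72 - 1*(-39), G(14)) = 36439 + 0 = 36439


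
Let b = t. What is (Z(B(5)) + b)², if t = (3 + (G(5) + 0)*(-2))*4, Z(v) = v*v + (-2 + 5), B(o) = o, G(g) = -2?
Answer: 3136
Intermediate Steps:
Z(v) = 3 + v² (Z(v) = v² + 3 = 3 + v²)
t = 28 (t = (3 + (-2 + 0)*(-2))*4 = (3 - 2*(-2))*4 = (3 + 4)*4 = 7*4 = 28)
b = 28
(Z(B(5)) + b)² = ((3 + 5²) + 28)² = ((3 + 25) + 28)² = (28 + 28)² = 56² = 3136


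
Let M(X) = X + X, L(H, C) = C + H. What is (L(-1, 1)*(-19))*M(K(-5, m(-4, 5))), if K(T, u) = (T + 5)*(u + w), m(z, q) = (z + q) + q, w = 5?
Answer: 0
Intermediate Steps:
m(z, q) = z + 2*q (m(z, q) = (q + z) + q = z + 2*q)
K(T, u) = (5 + T)*(5 + u) (K(T, u) = (T + 5)*(u + 5) = (5 + T)*(5 + u))
M(X) = 2*X
(L(-1, 1)*(-19))*M(K(-5, m(-4, 5))) = ((1 - 1)*(-19))*(2*(25 + 5*(-5) + 5*(-4 + 2*5) - 5*(-4 + 2*5))) = (0*(-19))*(2*(25 - 25 + 5*(-4 + 10) - 5*(-4 + 10))) = 0*(2*(25 - 25 + 5*6 - 5*6)) = 0*(2*(25 - 25 + 30 - 30)) = 0*(2*0) = 0*0 = 0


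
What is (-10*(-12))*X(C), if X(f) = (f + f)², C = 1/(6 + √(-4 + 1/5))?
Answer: -2400*I/(-161*I + 12*√95) ≈ 9.7573 - 7.0884*I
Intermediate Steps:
C = 1/(6 + I*√95/5) (C = 1/(6 + √(-4 + ⅕)) = 1/(6 + √(-19/5)) = 1/(6 + I*√95/5) ≈ 0.15075 - 0.048979*I)
X(f) = 4*f² (X(f) = (2*f)² = 4*f²)
(-10*(-12))*X(C) = (-10*(-12))*(4*(√5/(6*√5 + I*√19))²) = 120*(4*(5/(6*√5 + I*√19)²)) = 120*(20/(6*√5 + I*√19)²) = 2400/(6*√5 + I*√19)²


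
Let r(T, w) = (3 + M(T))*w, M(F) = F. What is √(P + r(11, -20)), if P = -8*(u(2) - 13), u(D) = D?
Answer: 8*I*√3 ≈ 13.856*I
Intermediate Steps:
P = 88 (P = -8*(2 - 13) = -8*(-11) = 88)
r(T, w) = w*(3 + T) (r(T, w) = (3 + T)*w = w*(3 + T))
√(P + r(11, -20)) = √(88 - 20*(3 + 11)) = √(88 - 20*14) = √(88 - 280) = √(-192) = 8*I*√3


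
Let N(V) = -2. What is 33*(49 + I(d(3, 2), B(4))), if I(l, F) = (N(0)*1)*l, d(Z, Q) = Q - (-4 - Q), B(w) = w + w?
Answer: 1089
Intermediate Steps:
B(w) = 2*w
d(Z, Q) = 4 + 2*Q (d(Z, Q) = Q + (4 + Q) = 4 + 2*Q)
I(l, F) = -2*l (I(l, F) = (-2*1)*l = -2*l)
33*(49 + I(d(3, 2), B(4))) = 33*(49 - 2*(4 + 2*2)) = 33*(49 - 2*(4 + 4)) = 33*(49 - 2*8) = 33*(49 - 16) = 33*33 = 1089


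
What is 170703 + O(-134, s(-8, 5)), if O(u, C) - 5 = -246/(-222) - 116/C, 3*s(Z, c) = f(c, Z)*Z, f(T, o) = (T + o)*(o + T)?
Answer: 37898495/222 ≈ 1.7071e+5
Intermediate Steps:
f(T, o) = (T + o)² (f(T, o) = (T + o)*(T + o) = (T + o)²)
s(Z, c) = Z*(Z + c)²/3 (s(Z, c) = ((c + Z)²*Z)/3 = ((Z + c)²*Z)/3 = (Z*(Z + c)²)/3 = Z*(Z + c)²/3)
O(u, C) = 226/37 - 116/C (O(u, C) = 5 + (-246/(-222) - 116/C) = 5 + (-246*(-1/222) - 116/C) = 5 + (41/37 - 116/C) = 226/37 - 116/C)
170703 + O(-134, s(-8, 5)) = 170703 + (226/37 - 116*(-3/(8*(-8 + 5)²))) = 170703 + (226/37 - 116/((⅓)*(-8)*(-3)²)) = 170703 + (226/37 - 116/((⅓)*(-8)*9)) = 170703 + (226/37 - 116/(-24)) = 170703 + (226/37 - 116*(-1/24)) = 170703 + (226/37 + 29/6) = 170703 + 2429/222 = 37898495/222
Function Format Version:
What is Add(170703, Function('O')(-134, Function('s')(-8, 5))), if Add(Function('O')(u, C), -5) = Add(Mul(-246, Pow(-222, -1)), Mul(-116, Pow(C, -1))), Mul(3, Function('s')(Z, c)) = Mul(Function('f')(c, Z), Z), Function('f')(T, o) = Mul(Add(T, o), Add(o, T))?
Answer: Rational(37898495, 222) ≈ 1.7071e+5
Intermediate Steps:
Function('f')(T, o) = Pow(Add(T, o), 2) (Function('f')(T, o) = Mul(Add(T, o), Add(T, o)) = Pow(Add(T, o), 2))
Function('s')(Z, c) = Mul(Rational(1, 3), Z, Pow(Add(Z, c), 2)) (Function('s')(Z, c) = Mul(Rational(1, 3), Mul(Pow(Add(c, Z), 2), Z)) = Mul(Rational(1, 3), Mul(Pow(Add(Z, c), 2), Z)) = Mul(Rational(1, 3), Mul(Z, Pow(Add(Z, c), 2))) = Mul(Rational(1, 3), Z, Pow(Add(Z, c), 2)))
Function('O')(u, C) = Add(Rational(226, 37), Mul(-116, Pow(C, -1))) (Function('O')(u, C) = Add(5, Add(Mul(-246, Pow(-222, -1)), Mul(-116, Pow(C, -1)))) = Add(5, Add(Mul(-246, Rational(-1, 222)), Mul(-116, Pow(C, -1)))) = Add(5, Add(Rational(41, 37), Mul(-116, Pow(C, -1)))) = Add(Rational(226, 37), Mul(-116, Pow(C, -1))))
Add(170703, Function('O')(-134, Function('s')(-8, 5))) = Add(170703, Add(Rational(226, 37), Mul(-116, Pow(Mul(Rational(1, 3), -8, Pow(Add(-8, 5), 2)), -1)))) = Add(170703, Add(Rational(226, 37), Mul(-116, Pow(Mul(Rational(1, 3), -8, Pow(-3, 2)), -1)))) = Add(170703, Add(Rational(226, 37), Mul(-116, Pow(Mul(Rational(1, 3), -8, 9), -1)))) = Add(170703, Add(Rational(226, 37), Mul(-116, Pow(-24, -1)))) = Add(170703, Add(Rational(226, 37), Mul(-116, Rational(-1, 24)))) = Add(170703, Add(Rational(226, 37), Rational(29, 6))) = Add(170703, Rational(2429, 222)) = Rational(37898495, 222)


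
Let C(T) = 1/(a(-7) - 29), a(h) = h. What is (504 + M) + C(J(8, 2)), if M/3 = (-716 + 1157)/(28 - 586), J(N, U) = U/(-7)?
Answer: 559787/1116 ≈ 501.60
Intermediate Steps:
J(N, U) = -U/7 (J(N, U) = U*(-1/7) = -U/7)
C(T) = -1/36 (C(T) = 1/(-7 - 29) = 1/(-36) = -1/36)
M = -147/62 (M = 3*((-716 + 1157)/(28 - 586)) = 3*(441/(-558)) = 3*(441*(-1/558)) = 3*(-49/62) = -147/62 ≈ -2.3710)
(504 + M) + C(J(8, 2)) = (504 - 147/62) - 1/36 = 31101/62 - 1/36 = 559787/1116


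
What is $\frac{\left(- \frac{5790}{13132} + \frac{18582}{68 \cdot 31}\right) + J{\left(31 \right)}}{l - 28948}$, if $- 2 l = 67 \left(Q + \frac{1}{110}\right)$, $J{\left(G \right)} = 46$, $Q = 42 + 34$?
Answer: $- \frac{20696462600}{11987709263327} \approx -0.0017265$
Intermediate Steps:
$Q = 76$
$l = - \frac{560187}{220}$ ($l = - \frac{67 \left(76 + \frac{1}{110}\right)}{2} = - \frac{67 \cdot \frac{8361}{110}}{2} = \left(- \frac{1}{2}\right) \frac{560187}{110} = - \frac{560187}{220} \approx -2546.3$)
$\frac{\left(- \frac{5790}{13132} + \frac{18582}{68 \cdot 31}\right) + J{\left(31 \right)}}{l - 28948} = \frac{\left(- \frac{5790}{13132} + \frac{18582}{68 \cdot 31}\right) + 46}{- \frac{560187}{220} - 28948} = \frac{\left(\left(-5790\right) \frac{1}{13132} + \frac{18582}{2108}\right) + 46}{- \frac{6928747}{220}} = \left(\left(- \frac{2895}{6566} + 18582 \cdot \frac{1}{2108}\right) + 46\right) \left(- \frac{220}{6928747}\right) = \left(\left(- \frac{2895}{6566} + \frac{9291}{1054}\right) + 46\right) \left(- \frac{220}{6928747}\right) = \left(\frac{14488344}{1730141} + 46\right) \left(- \frac{220}{6928747}\right) = \frac{94074830}{1730141} \left(- \frac{220}{6928747}\right) = - \frac{20696462600}{11987709263327}$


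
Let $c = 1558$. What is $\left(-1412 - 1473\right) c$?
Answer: $-4494830$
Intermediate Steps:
$\left(-1412 - 1473\right) c = \left(-1412 - 1473\right) 1558 = \left(-2885\right) 1558 = -4494830$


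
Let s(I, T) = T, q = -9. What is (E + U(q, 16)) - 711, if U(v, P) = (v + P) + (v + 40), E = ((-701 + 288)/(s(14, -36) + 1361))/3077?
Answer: -2743838238/4077025 ≈ -673.00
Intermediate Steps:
E = -413/4077025 (E = ((-701 + 288)/(-36 + 1361))/3077 = -413/1325*(1/3077) = -413*1/1325*(1/3077) = -413/1325*1/3077 = -413/4077025 ≈ -0.00010130)
U(v, P) = 40 + P + 2*v (U(v, P) = (P + v) + (40 + v) = 40 + P + 2*v)
(E + U(q, 16)) - 711 = (-413/4077025 + (40 + 16 + 2*(-9))) - 711 = (-413/4077025 + (40 + 16 - 18)) - 711 = (-413/4077025 + 38) - 711 = 154926537/4077025 - 711 = -2743838238/4077025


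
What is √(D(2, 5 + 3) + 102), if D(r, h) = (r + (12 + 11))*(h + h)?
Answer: √502 ≈ 22.405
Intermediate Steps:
D(r, h) = 2*h*(23 + r) (D(r, h) = (r + 23)*(2*h) = (23 + r)*(2*h) = 2*h*(23 + r))
√(D(2, 5 + 3) + 102) = √(2*(5 + 3)*(23 + 2) + 102) = √(2*8*25 + 102) = √(400 + 102) = √502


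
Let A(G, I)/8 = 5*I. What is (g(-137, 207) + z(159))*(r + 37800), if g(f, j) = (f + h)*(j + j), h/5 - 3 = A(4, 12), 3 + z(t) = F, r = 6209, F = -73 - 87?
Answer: 41497362361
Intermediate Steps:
F = -160
A(G, I) = 40*I (A(G, I) = 8*(5*I) = 40*I)
z(t) = -163 (z(t) = -3 - 160 = -163)
h = 2415 (h = 15 + 5*(40*12) = 15 + 5*480 = 15 + 2400 = 2415)
g(f, j) = 2*j*(2415 + f) (g(f, j) = (f + 2415)*(j + j) = (2415 + f)*(2*j) = 2*j*(2415 + f))
(g(-137, 207) + z(159))*(r + 37800) = (2*207*(2415 - 137) - 163)*(6209 + 37800) = (2*207*2278 - 163)*44009 = (943092 - 163)*44009 = 942929*44009 = 41497362361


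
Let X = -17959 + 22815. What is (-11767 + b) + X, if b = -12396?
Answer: -19307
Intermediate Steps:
X = 4856
(-11767 + b) + X = (-11767 - 12396) + 4856 = -24163 + 4856 = -19307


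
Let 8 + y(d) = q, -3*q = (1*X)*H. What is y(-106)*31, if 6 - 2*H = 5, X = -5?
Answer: -1333/6 ≈ -222.17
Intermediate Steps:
H = ½ (H = 3 - ½*5 = 3 - 5/2 = ½ ≈ 0.50000)
q = ⅚ (q = -1*(-5)/(3*2) = -(-5)/(3*2) = -⅓*(-5/2) = ⅚ ≈ 0.83333)
y(d) = -43/6 (y(d) = -8 + ⅚ = -43/6)
y(-106)*31 = -43/6*31 = -1333/6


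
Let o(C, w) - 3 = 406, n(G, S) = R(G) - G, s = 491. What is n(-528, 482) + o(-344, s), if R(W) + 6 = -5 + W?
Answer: 398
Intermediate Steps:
R(W) = -11 + W (R(W) = -6 + (-5 + W) = -11 + W)
n(G, S) = -11 (n(G, S) = (-11 + G) - G = -11)
o(C, w) = 409 (o(C, w) = 3 + 406 = 409)
n(-528, 482) + o(-344, s) = -11 + 409 = 398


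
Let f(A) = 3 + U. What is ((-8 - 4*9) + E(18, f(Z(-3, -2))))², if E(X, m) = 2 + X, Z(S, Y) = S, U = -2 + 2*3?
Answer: 576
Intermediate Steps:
U = 4 (U = -2 + 6 = 4)
f(A) = 7 (f(A) = 3 + 4 = 7)
((-8 - 4*9) + E(18, f(Z(-3, -2))))² = ((-8 - 4*9) + (2 + 18))² = ((-8 - 36) + 20)² = (-44 + 20)² = (-24)² = 576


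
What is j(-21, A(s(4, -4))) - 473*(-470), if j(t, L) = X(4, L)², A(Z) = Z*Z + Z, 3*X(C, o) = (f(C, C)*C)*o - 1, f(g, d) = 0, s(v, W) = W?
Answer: 2000791/9 ≈ 2.2231e+5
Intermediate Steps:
X(C, o) = -⅓ (X(C, o) = ((0*C)*o - 1)/3 = (0*o - 1)/3 = (0 - 1)/3 = (⅓)*(-1) = -⅓)
A(Z) = Z + Z² (A(Z) = Z² + Z = Z + Z²)
j(t, L) = ⅑ (j(t, L) = (-⅓)² = ⅑)
j(-21, A(s(4, -4))) - 473*(-470) = ⅑ - 473*(-470) = ⅑ + 222310 = 2000791/9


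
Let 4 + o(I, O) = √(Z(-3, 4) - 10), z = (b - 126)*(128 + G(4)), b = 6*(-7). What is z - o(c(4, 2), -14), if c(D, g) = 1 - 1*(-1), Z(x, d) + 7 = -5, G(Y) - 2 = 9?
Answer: -23348 - I*√22 ≈ -23348.0 - 4.6904*I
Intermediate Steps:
G(Y) = 11 (G(Y) = 2 + 9 = 11)
b = -42
Z(x, d) = -12 (Z(x, d) = -7 - 5 = -12)
c(D, g) = 2 (c(D, g) = 1 + 1 = 2)
z = -23352 (z = (-42 - 126)*(128 + 11) = -168*139 = -23352)
o(I, O) = -4 + I*√22 (o(I, O) = -4 + √(-12 - 10) = -4 + √(-22) = -4 + I*√22)
z - o(c(4, 2), -14) = -23352 - (-4 + I*√22) = -23352 + (4 - I*√22) = -23348 - I*√22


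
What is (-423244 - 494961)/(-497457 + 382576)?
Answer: 918205/114881 ≈ 7.9927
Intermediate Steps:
(-423244 - 494961)/(-497457 + 382576) = -918205/(-114881) = -918205*(-1/114881) = 918205/114881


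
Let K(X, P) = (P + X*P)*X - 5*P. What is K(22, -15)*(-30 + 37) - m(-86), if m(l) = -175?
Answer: -52430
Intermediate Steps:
K(X, P) = -5*P + X*(P + P*X) (K(X, P) = (P + P*X)*X - 5*P = X*(P + P*X) - 5*P = -5*P + X*(P + P*X))
K(22, -15)*(-30 + 37) - m(-86) = (-15*(-5 + 22 + 22²))*(-30 + 37) - 1*(-175) = -15*(-5 + 22 + 484)*7 + 175 = -15*501*7 + 175 = -7515*7 + 175 = -52605 + 175 = -52430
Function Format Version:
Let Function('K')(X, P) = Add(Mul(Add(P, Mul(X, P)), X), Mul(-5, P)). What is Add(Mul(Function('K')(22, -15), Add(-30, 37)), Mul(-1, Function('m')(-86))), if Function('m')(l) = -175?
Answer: -52430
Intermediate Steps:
Function('K')(X, P) = Add(Mul(-5, P), Mul(X, Add(P, Mul(P, X)))) (Function('K')(X, P) = Add(Mul(Add(P, Mul(P, X)), X), Mul(-5, P)) = Add(Mul(X, Add(P, Mul(P, X))), Mul(-5, P)) = Add(Mul(-5, P), Mul(X, Add(P, Mul(P, X)))))
Add(Mul(Function('K')(22, -15), Add(-30, 37)), Mul(-1, Function('m')(-86))) = Add(Mul(Mul(-15, Add(-5, 22, Pow(22, 2))), Add(-30, 37)), Mul(-1, -175)) = Add(Mul(Mul(-15, Add(-5, 22, 484)), 7), 175) = Add(Mul(Mul(-15, 501), 7), 175) = Add(Mul(-7515, 7), 175) = Add(-52605, 175) = -52430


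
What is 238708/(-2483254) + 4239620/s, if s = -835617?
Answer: -5363760893158/1037524628859 ≈ -5.1698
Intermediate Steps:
238708/(-2483254) + 4239620/s = 238708/(-2483254) + 4239620/(-835617) = 238708*(-1/2483254) + 4239620*(-1/835617) = -119354/1241627 - 4239620/835617 = -5363760893158/1037524628859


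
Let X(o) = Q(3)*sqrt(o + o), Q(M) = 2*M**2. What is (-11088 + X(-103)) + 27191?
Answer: 16103 + 18*I*sqrt(206) ≈ 16103.0 + 258.35*I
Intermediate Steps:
X(o) = 18*sqrt(2)*sqrt(o) (X(o) = (2*3**2)*sqrt(o + o) = (2*9)*sqrt(2*o) = 18*(sqrt(2)*sqrt(o)) = 18*sqrt(2)*sqrt(o))
(-11088 + X(-103)) + 27191 = (-11088 + 18*sqrt(2)*sqrt(-103)) + 27191 = (-11088 + 18*sqrt(2)*(I*sqrt(103))) + 27191 = (-11088 + 18*I*sqrt(206)) + 27191 = 16103 + 18*I*sqrt(206)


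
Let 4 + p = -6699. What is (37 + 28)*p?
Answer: -435695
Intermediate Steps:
p = -6703 (p = -4 - 6699 = -6703)
(37 + 28)*p = (37 + 28)*(-6703) = 65*(-6703) = -435695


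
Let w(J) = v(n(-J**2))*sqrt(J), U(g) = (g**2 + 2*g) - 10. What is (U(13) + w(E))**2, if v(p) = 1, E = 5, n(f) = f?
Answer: (185 + sqrt(5))**2 ≈ 35057.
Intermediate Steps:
U(g) = -10 + g**2 + 2*g
w(J) = sqrt(J) (w(J) = 1*sqrt(J) = sqrt(J))
(U(13) + w(E))**2 = ((-10 + 13**2 + 2*13) + sqrt(5))**2 = ((-10 + 169 + 26) + sqrt(5))**2 = (185 + sqrt(5))**2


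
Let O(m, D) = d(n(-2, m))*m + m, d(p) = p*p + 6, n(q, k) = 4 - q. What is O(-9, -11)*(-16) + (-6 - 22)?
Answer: 6164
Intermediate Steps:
d(p) = 6 + p² (d(p) = p² + 6 = 6 + p²)
O(m, D) = 43*m (O(m, D) = (6 + (4 - 1*(-2))²)*m + m = (6 + (4 + 2)²)*m + m = (6 + 6²)*m + m = (6 + 36)*m + m = 42*m + m = 43*m)
O(-9, -11)*(-16) + (-6 - 22) = (43*(-9))*(-16) + (-6 - 22) = -387*(-16) - 28 = 6192 - 28 = 6164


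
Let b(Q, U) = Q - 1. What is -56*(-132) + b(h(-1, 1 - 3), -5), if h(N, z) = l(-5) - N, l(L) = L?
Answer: 7387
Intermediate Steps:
h(N, z) = -5 - N
b(Q, U) = -1 + Q
-56*(-132) + b(h(-1, 1 - 3), -5) = -56*(-132) + (-1 + (-5 - 1*(-1))) = 7392 + (-1 + (-5 + 1)) = 7392 + (-1 - 4) = 7392 - 5 = 7387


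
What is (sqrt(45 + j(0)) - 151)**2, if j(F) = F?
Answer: 22846 - 906*sqrt(5) ≈ 20820.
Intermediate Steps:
(sqrt(45 + j(0)) - 151)**2 = (sqrt(45 + 0) - 151)**2 = (sqrt(45) - 151)**2 = (3*sqrt(5) - 151)**2 = (-151 + 3*sqrt(5))**2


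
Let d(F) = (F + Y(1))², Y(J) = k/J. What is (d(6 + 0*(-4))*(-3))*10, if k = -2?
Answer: -480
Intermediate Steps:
Y(J) = -2/J
d(F) = (-2 + F)² (d(F) = (F - 2/1)² = (F - 2*1)² = (F - 2)² = (-2 + F)²)
(d(6 + 0*(-4))*(-3))*10 = ((-2 + (6 + 0*(-4)))²*(-3))*10 = ((-2 + (6 + 0))²*(-3))*10 = ((-2 + 6)²*(-3))*10 = (4²*(-3))*10 = (16*(-3))*10 = -48*10 = -480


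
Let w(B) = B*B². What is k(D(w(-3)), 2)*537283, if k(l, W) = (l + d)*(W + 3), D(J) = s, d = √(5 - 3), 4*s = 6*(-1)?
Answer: -8059245/2 + 2686415*√2 ≈ -2.3046e+5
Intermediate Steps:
w(B) = B³
s = -3/2 (s = (6*(-1))/4 = (¼)*(-6) = -3/2 ≈ -1.5000)
d = √2 ≈ 1.4142
D(J) = -3/2
k(l, W) = (3 + W)*(l + √2) (k(l, W) = (l + √2)*(W + 3) = (l + √2)*(3 + W) = (3 + W)*(l + √2))
k(D(w(-3)), 2)*537283 = (3*(-3/2) + 3*√2 + 2*(-3/2) + 2*√2)*537283 = (-9/2 + 3*√2 - 3 + 2*√2)*537283 = (-15/2 + 5*√2)*537283 = -8059245/2 + 2686415*√2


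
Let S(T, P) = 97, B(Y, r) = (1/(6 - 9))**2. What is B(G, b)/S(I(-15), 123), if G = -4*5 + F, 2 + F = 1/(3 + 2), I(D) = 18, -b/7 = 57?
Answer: 1/873 ≈ 0.0011455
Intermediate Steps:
b = -399 (b = -7*57 = -399)
F = -9/5 (F = -2 + 1/(3 + 2) = -2 + 1/5 = -9/5 ≈ -1.8000)
G = -109/5 (G = -4*5 - 9/5 = -20 - 9/5 = -109/5 ≈ -21.800)
B(Y, r) = 1/9 (B(Y, r) = (1/(-3))**2 = (-1/3)**2 = 1/9)
B(G, b)/S(I(-15), 123) = (1/9)/97 = (1/9)*(1/97) = 1/873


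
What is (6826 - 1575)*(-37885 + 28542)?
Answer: -49060093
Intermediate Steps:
(6826 - 1575)*(-37885 + 28542) = 5251*(-9343) = -49060093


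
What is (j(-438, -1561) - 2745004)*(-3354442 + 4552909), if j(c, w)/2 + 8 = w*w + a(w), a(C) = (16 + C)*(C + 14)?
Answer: 8279791436484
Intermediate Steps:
a(C) = (14 + C)*(16 + C) (a(C) = (16 + C)*(14 + C) = (14 + C)*(16 + C))
j(c, w) = 432 + 4*w² + 60*w (j(c, w) = -16 + 2*(w*w + (224 + w² + 30*w)) = -16 + 2*(w² + (224 + w² + 30*w)) = -16 + 2*(224 + 2*w² + 30*w) = -16 + (448 + 4*w² + 60*w) = 432 + 4*w² + 60*w)
(j(-438, -1561) - 2745004)*(-3354442 + 4552909) = ((432 + 4*(-1561)² + 60*(-1561)) - 2745004)*(-3354442 + 4552909) = ((432 + 4*2436721 - 93660) - 2745004)*1198467 = ((432 + 9746884 - 93660) - 2745004)*1198467 = (9653656 - 2745004)*1198467 = 6908652*1198467 = 8279791436484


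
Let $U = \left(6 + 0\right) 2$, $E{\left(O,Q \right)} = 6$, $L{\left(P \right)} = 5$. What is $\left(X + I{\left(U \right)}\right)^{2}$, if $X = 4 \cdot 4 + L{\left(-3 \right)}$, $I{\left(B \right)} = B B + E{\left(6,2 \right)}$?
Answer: $29241$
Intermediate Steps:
$U = 12$ ($U = 6 \cdot 2 = 12$)
$I{\left(B \right)} = 6 + B^{2}$ ($I{\left(B \right)} = B B + 6 = B^{2} + 6 = 6 + B^{2}$)
$X = 21$ ($X = 4 \cdot 4 + 5 = 16 + 5 = 21$)
$\left(X + I{\left(U \right)}\right)^{2} = \left(21 + \left(6 + 12^{2}\right)\right)^{2} = \left(21 + \left(6 + 144\right)\right)^{2} = \left(21 + 150\right)^{2} = 171^{2} = 29241$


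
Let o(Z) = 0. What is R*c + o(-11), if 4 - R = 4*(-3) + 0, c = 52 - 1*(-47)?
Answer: 1584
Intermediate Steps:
c = 99 (c = 52 + 47 = 99)
R = 16 (R = 4 - (4*(-3) + 0) = 4 - (-12 + 0) = 4 - 1*(-12) = 4 + 12 = 16)
R*c + o(-11) = 16*99 + 0 = 1584 + 0 = 1584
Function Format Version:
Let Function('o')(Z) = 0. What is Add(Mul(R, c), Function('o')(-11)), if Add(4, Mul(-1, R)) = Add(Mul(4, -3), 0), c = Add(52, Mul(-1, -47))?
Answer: 1584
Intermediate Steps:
c = 99 (c = Add(52, 47) = 99)
R = 16 (R = Add(4, Mul(-1, Add(Mul(4, -3), 0))) = Add(4, Mul(-1, Add(-12, 0))) = Add(4, Mul(-1, -12)) = Add(4, 12) = 16)
Add(Mul(R, c), Function('o')(-11)) = Add(Mul(16, 99), 0) = Add(1584, 0) = 1584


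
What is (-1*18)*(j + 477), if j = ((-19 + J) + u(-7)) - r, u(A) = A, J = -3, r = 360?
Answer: -1584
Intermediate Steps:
j = -389 (j = ((-19 - 3) - 7) - 1*360 = (-22 - 7) - 360 = -29 - 360 = -389)
(-1*18)*(j + 477) = (-1*18)*(-389 + 477) = -18*88 = -1584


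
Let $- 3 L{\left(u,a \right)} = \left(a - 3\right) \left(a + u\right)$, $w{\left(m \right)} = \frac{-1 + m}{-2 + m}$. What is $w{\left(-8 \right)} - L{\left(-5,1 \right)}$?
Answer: $\frac{107}{30} \approx 3.5667$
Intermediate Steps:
$w{\left(m \right)} = \frac{-1 + m}{-2 + m}$
$L{\left(u,a \right)} = - \frac{\left(-3 + a\right) \left(a + u\right)}{3}$ ($L{\left(u,a \right)} = - \frac{\left(a - 3\right) \left(a + u\right)}{3} = - \frac{\left(-3 + a\right) \left(a + u\right)}{3}$)
$w{\left(-8 \right)} - L{\left(-5,1 \right)} = \frac{-1 - 8}{-2 - 8} - \left(1 - 5 - \frac{1^{2}}{3} - \frac{1}{3} \left(-5\right)\right) = \frac{1}{-10} \left(-9\right) - \left(1 - 5 - \frac{1}{3} + \frac{5}{3}\right) = \left(- \frac{1}{10}\right) \left(-9\right) - \left(1 - 5 - \frac{1}{3} + \frac{5}{3}\right) = \frac{9}{10} - - \frac{8}{3} = \frac{9}{10} + \frac{8}{3} = \frac{107}{30}$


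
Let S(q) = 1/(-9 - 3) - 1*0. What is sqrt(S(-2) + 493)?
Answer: 13*sqrt(105)/6 ≈ 22.202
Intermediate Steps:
S(q) = -1/12 (S(q) = 1/(-12) + 0 = -1/12 + 0 = -1/12)
sqrt(S(-2) + 493) = sqrt(-1/12 + 493) = sqrt(5915/12) = 13*sqrt(105)/6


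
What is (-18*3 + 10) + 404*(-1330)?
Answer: -537364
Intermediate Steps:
(-18*3 + 10) + 404*(-1330) = (-54 + 10) - 537320 = -44 - 537320 = -537364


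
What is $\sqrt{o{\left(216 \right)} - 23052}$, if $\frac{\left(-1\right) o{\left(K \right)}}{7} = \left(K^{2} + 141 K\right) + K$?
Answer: $2 i \sqrt{141087} \approx 751.23 i$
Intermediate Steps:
$o{\left(K \right)} = - 994 K - 7 K^{2}$ ($o{\left(K \right)} = - 7 \left(\left(K^{2} + 141 K\right) + K\right) = - 7 \left(K^{2} + 142 K\right) = - 994 K - 7 K^{2}$)
$\sqrt{o{\left(216 \right)} - 23052} = \sqrt{\left(-7\right) 216 \left(142 + 216\right) - 23052} = \sqrt{\left(-7\right) 216 \cdot 358 - 23052} = \sqrt{-541296 - 23052} = \sqrt{-564348} = 2 i \sqrt{141087}$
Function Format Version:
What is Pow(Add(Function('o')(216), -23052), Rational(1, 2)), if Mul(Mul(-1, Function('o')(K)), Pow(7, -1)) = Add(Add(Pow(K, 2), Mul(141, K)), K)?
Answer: Mul(2, I, Pow(141087, Rational(1, 2))) ≈ Mul(751.23, I)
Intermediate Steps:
Function('o')(K) = Add(Mul(-994, K), Mul(-7, Pow(K, 2))) (Function('o')(K) = Mul(-7, Add(Add(Pow(K, 2), Mul(141, K)), K)) = Mul(-7, Add(Pow(K, 2), Mul(142, K))) = Add(Mul(-994, K), Mul(-7, Pow(K, 2))))
Pow(Add(Function('o')(216), -23052), Rational(1, 2)) = Pow(Add(Mul(-7, 216, Add(142, 216)), -23052), Rational(1, 2)) = Pow(Add(Mul(-7, 216, 358), -23052), Rational(1, 2)) = Pow(Add(-541296, -23052), Rational(1, 2)) = Pow(-564348, Rational(1, 2)) = Mul(2, I, Pow(141087, Rational(1, 2)))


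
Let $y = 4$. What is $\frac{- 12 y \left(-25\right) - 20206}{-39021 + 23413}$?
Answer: $\frac{9503}{7804} \approx 1.2177$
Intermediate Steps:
$\frac{- 12 y \left(-25\right) - 20206}{-39021 + 23413} = \frac{\left(-12\right) 4 \left(-25\right) - 20206}{-39021 + 23413} = \frac{\left(-48\right) \left(-25\right) - 20206}{-15608} = \left(1200 - 20206\right) \left(- \frac{1}{15608}\right) = \left(-19006\right) \left(- \frac{1}{15608}\right) = \frac{9503}{7804}$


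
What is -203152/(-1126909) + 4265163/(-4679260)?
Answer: -3855849543647/5273100207340 ≈ -0.73123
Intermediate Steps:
-203152/(-1126909) + 4265163/(-4679260) = -203152*(-1/1126909) + 4265163*(-1/4679260) = 203152/1126909 - 4265163/4679260 = -3855849543647/5273100207340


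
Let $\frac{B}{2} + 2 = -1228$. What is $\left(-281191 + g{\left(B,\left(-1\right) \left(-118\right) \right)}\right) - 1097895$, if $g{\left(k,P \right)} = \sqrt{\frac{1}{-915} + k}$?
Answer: $-1379086 + \frac{i \sqrt{2059574415}}{915} \approx -1.3791 \cdot 10^{6} + 49.598 i$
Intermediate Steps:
$B = -2460$ ($B = -4 + 2 \left(-1228\right) = -4 - 2456 = -2460$)
$g{\left(k,P \right)} = \sqrt{- \frac{1}{915} + k}$
$\left(-281191 + g{\left(B,\left(-1\right) \left(-118\right) \right)}\right) - 1097895 = \left(-281191 + \frac{\sqrt{-915 + 837225 \left(-2460\right)}}{915}\right) - 1097895 = \left(-281191 + \frac{\sqrt{-915 - 2059573500}}{915}\right) - 1097895 = \left(-281191 + \frac{\sqrt{-2059574415}}{915}\right) - 1097895 = \left(-281191 + \frac{i \sqrt{2059574415}}{915}\right) - 1097895 = -1379086 + \frac{i \sqrt{2059574415}}{915}$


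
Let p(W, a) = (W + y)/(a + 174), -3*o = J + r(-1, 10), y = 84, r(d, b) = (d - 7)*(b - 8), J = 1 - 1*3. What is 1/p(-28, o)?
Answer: 45/14 ≈ 3.2143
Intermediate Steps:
J = -2 (J = 1 - 3 = -2)
r(d, b) = (-8 + b)*(-7 + d) (r(d, b) = (-7 + d)*(-8 + b) = (-8 + b)*(-7 + d))
o = 6 (o = -(-2 + (56 - 8*(-1) - 7*10 + 10*(-1)))/3 = -(-2 + (56 + 8 - 70 - 10))/3 = -(-2 - 16)/3 = -⅓*(-18) = 6)
p(W, a) = (84 + W)/(174 + a) (p(W, a) = (W + 84)/(a + 174) = (84 + W)/(174 + a))
1/p(-28, o) = 1/((84 - 28)/(174 + 6)) = 1/(56/180) = 1/((1/180)*56) = 1/(14/45) = 45/14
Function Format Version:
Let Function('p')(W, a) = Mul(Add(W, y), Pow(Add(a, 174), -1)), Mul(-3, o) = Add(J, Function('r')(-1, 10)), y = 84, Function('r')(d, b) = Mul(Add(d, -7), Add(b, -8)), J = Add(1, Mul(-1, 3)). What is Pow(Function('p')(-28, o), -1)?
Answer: Rational(45, 14) ≈ 3.2143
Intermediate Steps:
J = -2 (J = Add(1, -3) = -2)
Function('r')(d, b) = Mul(Add(-8, b), Add(-7, d)) (Function('r')(d, b) = Mul(Add(-7, d), Add(-8, b)) = Mul(Add(-8, b), Add(-7, d)))
o = 6 (o = Mul(Rational(-1, 3), Add(-2, Add(56, Mul(-8, -1), Mul(-7, 10), Mul(10, -1)))) = Mul(Rational(-1, 3), Add(-2, Add(56, 8, -70, -10))) = Mul(Rational(-1, 3), Add(-2, -16)) = Mul(Rational(-1, 3), -18) = 6)
Function('p')(W, a) = Mul(Pow(Add(174, a), -1), Add(84, W)) (Function('p')(W, a) = Mul(Add(W, 84), Pow(Add(a, 174), -1)) = Mul(Add(84, W), Pow(Add(174, a), -1)) = Mul(Pow(Add(174, a), -1), Add(84, W)))
Pow(Function('p')(-28, o), -1) = Pow(Mul(Pow(Add(174, 6), -1), Add(84, -28)), -1) = Pow(Mul(Pow(180, -1), 56), -1) = Pow(Mul(Rational(1, 180), 56), -1) = Pow(Rational(14, 45), -1) = Rational(45, 14)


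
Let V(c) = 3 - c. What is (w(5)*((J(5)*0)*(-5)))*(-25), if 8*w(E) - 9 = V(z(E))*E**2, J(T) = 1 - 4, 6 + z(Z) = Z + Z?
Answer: 0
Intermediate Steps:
z(Z) = -6 + 2*Z (z(Z) = -6 + (Z + Z) = -6 + 2*Z)
J(T) = -3
w(E) = 9/8 + E**2*(9 - 2*E)/8 (w(E) = 9/8 + ((3 - (-6 + 2*E))*E**2)/8 = 9/8 + ((3 + (6 - 2*E))*E**2)/8 = 9/8 + ((9 - 2*E)*E**2)/8 = 9/8 + (E**2*(9 - 2*E))/8 = 9/8 + E**2*(9 - 2*E)/8)
(w(5)*((J(5)*0)*(-5)))*(-25) = ((9/8 + (1/8)*5**2*(9 - 2*5))*(-3*0*(-5)))*(-25) = ((9/8 + (1/8)*25*(9 - 10))*(0*(-5)))*(-25) = ((9/8 + (1/8)*25*(-1))*0)*(-25) = ((9/8 - 25/8)*0)*(-25) = -2*0*(-25) = 0*(-25) = 0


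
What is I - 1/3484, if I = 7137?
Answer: 24865307/3484 ≈ 7137.0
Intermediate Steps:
I - 1/3484 = 7137 - 1/3484 = 24865307/3484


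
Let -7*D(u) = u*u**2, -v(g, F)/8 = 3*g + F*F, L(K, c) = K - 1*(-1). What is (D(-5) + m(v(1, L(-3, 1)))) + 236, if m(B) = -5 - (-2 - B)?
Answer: 1364/7 ≈ 194.86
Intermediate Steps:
L(K, c) = 1 + K (L(K, c) = K + 1 = 1 + K)
v(g, F) = -24*g - 8*F**2 (v(g, F) = -8*(3*g + F*F) = -8*(3*g + F**2) = -8*(F**2 + 3*g) = -24*g - 8*F**2)
m(B) = -3 + B (m(B) = -5 + (2 + B) = -3 + B)
D(u) = -u**3/7 (D(u) = -u*u**2/7 = -u**3/7)
(D(-5) + m(v(1, L(-3, 1)))) + 236 = (-1/7*(-5)**3 + (-3 + (-24*1 - 8*(1 - 3)**2))) + 236 = (-1/7*(-125) + (-3 + (-24 - 8*(-2)**2))) + 236 = (125/7 + (-3 + (-24 - 8*4))) + 236 = (125/7 + (-3 + (-24 - 32))) + 236 = (125/7 + (-3 - 56)) + 236 = (125/7 - 59) + 236 = -288/7 + 236 = 1364/7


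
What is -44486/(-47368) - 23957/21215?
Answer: -95512343/502456060 ≈ -0.19009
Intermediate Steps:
-44486/(-47368) - 23957/21215 = -44486*(-1/47368) - 23957*1/21215 = 22243/23684 - 23957/21215 = -95512343/502456060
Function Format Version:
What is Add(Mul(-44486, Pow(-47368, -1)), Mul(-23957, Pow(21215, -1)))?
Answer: Rational(-95512343, 502456060) ≈ -0.19009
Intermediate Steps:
Add(Mul(-44486, Pow(-47368, -1)), Mul(-23957, Pow(21215, -1))) = Add(Mul(-44486, Rational(-1, 47368)), Mul(-23957, Rational(1, 21215))) = Add(Rational(22243, 23684), Rational(-23957, 21215)) = Rational(-95512343, 502456060)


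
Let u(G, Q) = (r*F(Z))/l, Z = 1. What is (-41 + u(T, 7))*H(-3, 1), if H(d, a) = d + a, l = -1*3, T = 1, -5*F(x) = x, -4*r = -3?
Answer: 819/10 ≈ 81.900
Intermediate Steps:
r = 3/4 (r = -1/4*(-3) = 3/4 ≈ 0.75000)
F(x) = -x/5
l = -3
u(G, Q) = 1/20 (u(G, Q) = (3*(-1/5*1)/4)/(-3) = ((3/4)*(-1/5))*(-1/3) = -3/20*(-1/3) = 1/20)
H(d, a) = a + d
(-41 + u(T, 7))*H(-3, 1) = (-41 + 1/20)*(1 - 3) = -819/20*(-2) = 819/10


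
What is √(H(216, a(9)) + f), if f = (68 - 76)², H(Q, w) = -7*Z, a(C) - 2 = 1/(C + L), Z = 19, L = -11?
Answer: I*√69 ≈ 8.3066*I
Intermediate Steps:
a(C) = 2 + 1/(-11 + C) (a(C) = 2 + 1/(C - 11) = 2 + 1/(-11 + C))
H(Q, w) = -133 (H(Q, w) = -7*19 = -133)
f = 64 (f = (-8)² = 64)
√(H(216, a(9)) + f) = √(-133 + 64) = √(-69) = I*√69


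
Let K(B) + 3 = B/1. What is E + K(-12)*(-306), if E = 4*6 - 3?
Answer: 4611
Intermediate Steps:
K(B) = -3 + B (K(B) = -3 + B/1 = -3 + B*1 = -3 + B)
E = 21 (E = 24 - 3 = 21)
E + K(-12)*(-306) = 21 + (-3 - 12)*(-306) = 21 - 15*(-306) = 21 + 4590 = 4611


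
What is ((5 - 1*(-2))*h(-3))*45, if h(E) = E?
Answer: -945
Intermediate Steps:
((5 - 1*(-2))*h(-3))*45 = ((5 - 1*(-2))*(-3))*45 = ((5 + 2)*(-3))*45 = (7*(-3))*45 = -21*45 = -945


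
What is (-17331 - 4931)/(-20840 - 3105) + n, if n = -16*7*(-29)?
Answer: 77795622/23945 ≈ 3248.9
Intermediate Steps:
n = 3248 (n = -112*(-29) = 3248)
(-17331 - 4931)/(-20840 - 3105) + n = (-17331 - 4931)/(-20840 - 3105) + 3248 = -22262/(-23945) + 3248 = -22262*(-1/23945) + 3248 = 22262/23945 + 3248 = 77795622/23945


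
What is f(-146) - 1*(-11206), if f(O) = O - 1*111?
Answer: 10949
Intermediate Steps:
f(O) = -111 + O (f(O) = O - 111 = -111 + O)
f(-146) - 1*(-11206) = (-111 - 146) - 1*(-11206) = -257 + 11206 = 10949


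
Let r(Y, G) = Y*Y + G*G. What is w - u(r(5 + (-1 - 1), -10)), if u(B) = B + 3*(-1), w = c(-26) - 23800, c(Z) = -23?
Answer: -23929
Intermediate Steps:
r(Y, G) = G**2 + Y**2 (r(Y, G) = Y**2 + G**2 = G**2 + Y**2)
w = -23823 (w = -23 - 23800 = -23823)
u(B) = -3 + B (u(B) = B - 3 = -3 + B)
w - u(r(5 + (-1 - 1), -10)) = -23823 - (-3 + ((-10)**2 + (5 + (-1 - 1))**2)) = -23823 - (-3 + (100 + (5 - 2)**2)) = -23823 - (-3 + (100 + 3**2)) = -23823 - (-3 + (100 + 9)) = -23823 - (-3 + 109) = -23823 - 1*106 = -23823 - 106 = -23929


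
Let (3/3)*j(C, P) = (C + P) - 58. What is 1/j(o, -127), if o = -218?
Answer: -1/403 ≈ -0.0024814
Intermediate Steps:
j(C, P) = -58 + C + P (j(C, P) = (C + P) - 58 = -58 + C + P)
1/j(o, -127) = 1/(-58 - 218 - 127) = 1/(-403) = -1/403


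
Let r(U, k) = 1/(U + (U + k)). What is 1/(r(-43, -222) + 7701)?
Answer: 308/2371907 ≈ 0.00012985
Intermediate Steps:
r(U, k) = 1/(k + 2*U)
1/(r(-43, -222) + 7701) = 1/(1/(-222 + 2*(-43)) + 7701) = 1/(1/(-222 - 86) + 7701) = 1/(1/(-308) + 7701) = 1/(-1/308 + 7701) = 1/(2371907/308) = 308/2371907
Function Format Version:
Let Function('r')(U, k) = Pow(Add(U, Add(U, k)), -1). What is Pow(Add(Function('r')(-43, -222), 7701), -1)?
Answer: Rational(308, 2371907) ≈ 0.00012985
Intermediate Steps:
Function('r')(U, k) = Pow(Add(k, Mul(2, U)), -1)
Pow(Add(Function('r')(-43, -222), 7701), -1) = Pow(Add(Pow(Add(-222, Mul(2, -43)), -1), 7701), -1) = Pow(Add(Pow(Add(-222, -86), -1), 7701), -1) = Pow(Add(Pow(-308, -1), 7701), -1) = Pow(Add(Rational(-1, 308), 7701), -1) = Pow(Rational(2371907, 308), -1) = Rational(308, 2371907)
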